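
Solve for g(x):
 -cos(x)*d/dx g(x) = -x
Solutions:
 g(x) = C1 + Integral(x/cos(x), x)


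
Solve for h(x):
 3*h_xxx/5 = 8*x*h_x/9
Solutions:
 h(x) = C1 + Integral(C2*airyai(2*5^(1/3)*x/3) + C3*airybi(2*5^(1/3)*x/3), x)


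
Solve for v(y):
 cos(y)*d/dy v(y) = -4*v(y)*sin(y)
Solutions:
 v(y) = C1*cos(y)^4


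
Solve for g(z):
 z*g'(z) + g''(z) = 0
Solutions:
 g(z) = C1 + C2*erf(sqrt(2)*z/2)


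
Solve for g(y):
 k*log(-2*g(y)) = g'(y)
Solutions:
 Integral(1/(log(-_y) + log(2)), (_y, g(y))) = C1 + k*y


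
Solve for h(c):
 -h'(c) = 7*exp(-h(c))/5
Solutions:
 h(c) = log(C1 - 7*c/5)


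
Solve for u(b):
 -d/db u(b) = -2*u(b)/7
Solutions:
 u(b) = C1*exp(2*b/7)


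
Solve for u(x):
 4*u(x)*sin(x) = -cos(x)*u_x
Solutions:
 u(x) = C1*cos(x)^4


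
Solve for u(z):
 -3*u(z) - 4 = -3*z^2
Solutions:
 u(z) = z^2 - 4/3


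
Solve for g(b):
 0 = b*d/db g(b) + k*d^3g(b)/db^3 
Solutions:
 g(b) = C1 + Integral(C2*airyai(b*(-1/k)^(1/3)) + C3*airybi(b*(-1/k)^(1/3)), b)


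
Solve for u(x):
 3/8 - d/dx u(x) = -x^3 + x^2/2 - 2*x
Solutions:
 u(x) = C1 + x^4/4 - x^3/6 + x^2 + 3*x/8


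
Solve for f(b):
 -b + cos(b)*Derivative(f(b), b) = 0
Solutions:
 f(b) = C1 + Integral(b/cos(b), b)


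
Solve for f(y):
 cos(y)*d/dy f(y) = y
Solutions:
 f(y) = C1 + Integral(y/cos(y), y)


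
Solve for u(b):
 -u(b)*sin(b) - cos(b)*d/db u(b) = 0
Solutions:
 u(b) = C1*cos(b)


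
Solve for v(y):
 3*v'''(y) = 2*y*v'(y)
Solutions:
 v(y) = C1 + Integral(C2*airyai(2^(1/3)*3^(2/3)*y/3) + C3*airybi(2^(1/3)*3^(2/3)*y/3), y)


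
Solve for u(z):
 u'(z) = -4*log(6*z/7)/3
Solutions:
 u(z) = C1 - 4*z*log(z)/3 - 4*z*log(6)/3 + 4*z/3 + 4*z*log(7)/3


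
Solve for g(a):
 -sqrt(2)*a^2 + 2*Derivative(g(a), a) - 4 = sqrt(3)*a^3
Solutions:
 g(a) = C1 + sqrt(3)*a^4/8 + sqrt(2)*a^3/6 + 2*a


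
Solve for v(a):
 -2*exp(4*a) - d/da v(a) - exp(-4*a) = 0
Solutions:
 v(a) = C1 - exp(4*a)/2 + exp(-4*a)/4


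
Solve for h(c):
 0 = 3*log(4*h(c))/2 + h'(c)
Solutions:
 2*Integral(1/(log(_y) + 2*log(2)), (_y, h(c)))/3 = C1 - c


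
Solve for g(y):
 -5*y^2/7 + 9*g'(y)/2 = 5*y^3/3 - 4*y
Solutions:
 g(y) = C1 + 5*y^4/54 + 10*y^3/189 - 4*y^2/9


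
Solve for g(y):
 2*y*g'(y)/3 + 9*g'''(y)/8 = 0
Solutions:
 g(y) = C1 + Integral(C2*airyai(-2*2^(1/3)*y/3) + C3*airybi(-2*2^(1/3)*y/3), y)


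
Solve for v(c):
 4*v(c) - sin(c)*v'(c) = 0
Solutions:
 v(c) = C1*(cos(c)^2 - 2*cos(c) + 1)/(cos(c)^2 + 2*cos(c) + 1)


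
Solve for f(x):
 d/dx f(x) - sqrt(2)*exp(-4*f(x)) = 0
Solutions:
 f(x) = log(-I*(C1 + 4*sqrt(2)*x)^(1/4))
 f(x) = log(I*(C1 + 4*sqrt(2)*x)^(1/4))
 f(x) = log(-(C1 + 4*sqrt(2)*x)^(1/4))
 f(x) = log(C1 + 4*sqrt(2)*x)/4


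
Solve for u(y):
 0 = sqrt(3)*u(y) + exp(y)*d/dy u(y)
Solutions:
 u(y) = C1*exp(sqrt(3)*exp(-y))


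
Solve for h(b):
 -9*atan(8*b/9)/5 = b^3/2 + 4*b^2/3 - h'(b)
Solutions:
 h(b) = C1 + b^4/8 + 4*b^3/9 + 9*b*atan(8*b/9)/5 - 81*log(64*b^2 + 81)/80


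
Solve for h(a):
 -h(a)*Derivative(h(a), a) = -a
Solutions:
 h(a) = -sqrt(C1 + a^2)
 h(a) = sqrt(C1 + a^2)


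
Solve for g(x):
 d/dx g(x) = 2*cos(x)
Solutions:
 g(x) = C1 + 2*sin(x)


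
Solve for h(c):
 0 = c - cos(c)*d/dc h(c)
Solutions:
 h(c) = C1 + Integral(c/cos(c), c)


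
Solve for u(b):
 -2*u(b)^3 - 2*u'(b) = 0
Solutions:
 u(b) = -sqrt(2)*sqrt(-1/(C1 - b))/2
 u(b) = sqrt(2)*sqrt(-1/(C1 - b))/2


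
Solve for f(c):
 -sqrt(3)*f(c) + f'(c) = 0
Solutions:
 f(c) = C1*exp(sqrt(3)*c)


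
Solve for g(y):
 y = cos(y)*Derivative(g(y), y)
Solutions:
 g(y) = C1 + Integral(y/cos(y), y)


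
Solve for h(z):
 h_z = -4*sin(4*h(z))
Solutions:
 h(z) = -acos((-C1 - exp(32*z))/(C1 - exp(32*z)))/4 + pi/2
 h(z) = acos((-C1 - exp(32*z))/(C1 - exp(32*z)))/4


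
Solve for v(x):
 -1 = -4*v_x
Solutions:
 v(x) = C1 + x/4


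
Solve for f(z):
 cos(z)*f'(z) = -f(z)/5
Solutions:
 f(z) = C1*(sin(z) - 1)^(1/10)/(sin(z) + 1)^(1/10)


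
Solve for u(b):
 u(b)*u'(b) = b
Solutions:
 u(b) = -sqrt(C1 + b^2)
 u(b) = sqrt(C1 + b^2)


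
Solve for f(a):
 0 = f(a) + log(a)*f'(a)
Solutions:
 f(a) = C1*exp(-li(a))


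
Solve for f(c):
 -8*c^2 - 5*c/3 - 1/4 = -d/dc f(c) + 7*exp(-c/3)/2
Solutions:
 f(c) = C1 + 8*c^3/3 + 5*c^2/6 + c/4 - 21*exp(-c/3)/2


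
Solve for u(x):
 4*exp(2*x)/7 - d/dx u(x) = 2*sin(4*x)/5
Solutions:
 u(x) = C1 + 2*exp(2*x)/7 + cos(4*x)/10


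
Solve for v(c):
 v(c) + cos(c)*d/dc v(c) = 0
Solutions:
 v(c) = C1*sqrt(sin(c) - 1)/sqrt(sin(c) + 1)


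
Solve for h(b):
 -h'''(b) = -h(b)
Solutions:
 h(b) = C3*exp(b) + (C1*sin(sqrt(3)*b/2) + C2*cos(sqrt(3)*b/2))*exp(-b/2)


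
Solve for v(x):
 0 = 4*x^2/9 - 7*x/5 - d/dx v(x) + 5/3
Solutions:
 v(x) = C1 + 4*x^3/27 - 7*x^2/10 + 5*x/3


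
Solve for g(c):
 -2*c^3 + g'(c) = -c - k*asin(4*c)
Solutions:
 g(c) = C1 + c^4/2 - c^2/2 - k*(c*asin(4*c) + sqrt(1 - 16*c^2)/4)


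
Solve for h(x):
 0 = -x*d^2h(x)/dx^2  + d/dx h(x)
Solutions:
 h(x) = C1 + C2*x^2


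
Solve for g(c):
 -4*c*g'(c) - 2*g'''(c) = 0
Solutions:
 g(c) = C1 + Integral(C2*airyai(-2^(1/3)*c) + C3*airybi(-2^(1/3)*c), c)


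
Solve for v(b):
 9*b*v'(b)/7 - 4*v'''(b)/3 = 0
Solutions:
 v(b) = C1 + Integral(C2*airyai(3*98^(1/3)*b/14) + C3*airybi(3*98^(1/3)*b/14), b)


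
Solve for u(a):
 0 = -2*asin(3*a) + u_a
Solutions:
 u(a) = C1 + 2*a*asin(3*a) + 2*sqrt(1 - 9*a^2)/3


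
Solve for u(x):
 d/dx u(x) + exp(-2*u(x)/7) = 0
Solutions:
 u(x) = 7*log(-sqrt(C1 - x)) - 7*log(7) + 7*log(14)/2
 u(x) = 7*log(C1 - x)/2 - 7*log(7) + 7*log(14)/2


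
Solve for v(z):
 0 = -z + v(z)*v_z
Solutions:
 v(z) = -sqrt(C1 + z^2)
 v(z) = sqrt(C1 + z^2)


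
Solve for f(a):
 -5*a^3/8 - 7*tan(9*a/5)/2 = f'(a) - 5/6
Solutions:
 f(a) = C1 - 5*a^4/32 + 5*a/6 + 35*log(cos(9*a/5))/18


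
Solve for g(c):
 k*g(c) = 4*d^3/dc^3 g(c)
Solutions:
 g(c) = C1*exp(2^(1/3)*c*k^(1/3)/2) + C2*exp(2^(1/3)*c*k^(1/3)*(-1 + sqrt(3)*I)/4) + C3*exp(-2^(1/3)*c*k^(1/3)*(1 + sqrt(3)*I)/4)


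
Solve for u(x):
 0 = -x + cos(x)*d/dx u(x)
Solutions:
 u(x) = C1 + Integral(x/cos(x), x)


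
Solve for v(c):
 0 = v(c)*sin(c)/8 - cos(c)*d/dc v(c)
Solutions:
 v(c) = C1/cos(c)^(1/8)


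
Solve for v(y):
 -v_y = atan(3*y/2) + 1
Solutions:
 v(y) = C1 - y*atan(3*y/2) - y + log(9*y^2 + 4)/3


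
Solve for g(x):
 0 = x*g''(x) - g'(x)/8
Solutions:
 g(x) = C1 + C2*x^(9/8)


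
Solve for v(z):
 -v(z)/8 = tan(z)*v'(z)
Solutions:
 v(z) = C1/sin(z)^(1/8)


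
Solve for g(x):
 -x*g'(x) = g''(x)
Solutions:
 g(x) = C1 + C2*erf(sqrt(2)*x/2)


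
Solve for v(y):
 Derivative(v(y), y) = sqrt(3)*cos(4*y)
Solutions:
 v(y) = C1 + sqrt(3)*sin(4*y)/4


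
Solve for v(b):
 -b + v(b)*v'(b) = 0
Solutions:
 v(b) = -sqrt(C1 + b^2)
 v(b) = sqrt(C1 + b^2)


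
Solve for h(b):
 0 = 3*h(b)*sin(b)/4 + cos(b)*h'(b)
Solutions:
 h(b) = C1*cos(b)^(3/4)


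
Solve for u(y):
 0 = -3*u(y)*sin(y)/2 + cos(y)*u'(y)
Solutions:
 u(y) = C1/cos(y)^(3/2)


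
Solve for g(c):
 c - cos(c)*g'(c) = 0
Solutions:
 g(c) = C1 + Integral(c/cos(c), c)


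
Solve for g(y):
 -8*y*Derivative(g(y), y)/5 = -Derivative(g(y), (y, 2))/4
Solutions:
 g(y) = C1 + C2*erfi(4*sqrt(5)*y/5)


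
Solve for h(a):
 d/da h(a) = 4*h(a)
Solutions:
 h(a) = C1*exp(4*a)


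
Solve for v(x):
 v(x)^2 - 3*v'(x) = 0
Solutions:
 v(x) = -3/(C1 + x)


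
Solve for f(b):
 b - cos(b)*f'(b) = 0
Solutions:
 f(b) = C1 + Integral(b/cos(b), b)


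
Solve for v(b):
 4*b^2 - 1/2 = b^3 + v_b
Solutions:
 v(b) = C1 - b^4/4 + 4*b^3/3 - b/2


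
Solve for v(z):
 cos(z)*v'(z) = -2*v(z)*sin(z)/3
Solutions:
 v(z) = C1*cos(z)^(2/3)


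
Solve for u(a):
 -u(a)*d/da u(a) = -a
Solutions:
 u(a) = -sqrt(C1 + a^2)
 u(a) = sqrt(C1 + a^2)


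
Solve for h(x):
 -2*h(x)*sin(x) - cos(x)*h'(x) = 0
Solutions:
 h(x) = C1*cos(x)^2


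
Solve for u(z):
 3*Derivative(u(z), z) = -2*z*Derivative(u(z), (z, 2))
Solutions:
 u(z) = C1 + C2/sqrt(z)


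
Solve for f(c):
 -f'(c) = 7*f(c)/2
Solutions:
 f(c) = C1*exp(-7*c/2)


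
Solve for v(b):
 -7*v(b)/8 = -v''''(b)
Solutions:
 v(b) = C1*exp(-14^(1/4)*b/2) + C2*exp(14^(1/4)*b/2) + C3*sin(14^(1/4)*b/2) + C4*cos(14^(1/4)*b/2)


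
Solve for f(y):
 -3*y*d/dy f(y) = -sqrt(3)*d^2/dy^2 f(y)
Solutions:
 f(y) = C1 + C2*erfi(sqrt(2)*3^(1/4)*y/2)


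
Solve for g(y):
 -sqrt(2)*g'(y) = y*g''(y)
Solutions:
 g(y) = C1 + C2*y^(1 - sqrt(2))


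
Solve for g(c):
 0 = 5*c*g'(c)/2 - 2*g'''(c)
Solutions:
 g(c) = C1 + Integral(C2*airyai(10^(1/3)*c/2) + C3*airybi(10^(1/3)*c/2), c)


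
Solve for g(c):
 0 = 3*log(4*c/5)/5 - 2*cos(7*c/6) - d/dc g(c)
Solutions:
 g(c) = C1 + 3*c*log(c)/5 - 3*c*log(5)/5 - 3*c/5 + 6*c*log(2)/5 - 12*sin(7*c/6)/7


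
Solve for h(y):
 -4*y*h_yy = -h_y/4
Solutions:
 h(y) = C1 + C2*y^(17/16)


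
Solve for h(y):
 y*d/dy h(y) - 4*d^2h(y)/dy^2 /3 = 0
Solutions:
 h(y) = C1 + C2*erfi(sqrt(6)*y/4)


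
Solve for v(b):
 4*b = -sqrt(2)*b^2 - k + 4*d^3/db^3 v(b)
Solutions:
 v(b) = C1 + C2*b + C3*b^2 + sqrt(2)*b^5/240 + b^4/24 + b^3*k/24


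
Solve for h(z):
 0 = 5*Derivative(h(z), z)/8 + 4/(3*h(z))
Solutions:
 h(z) = -sqrt(C1 - 960*z)/15
 h(z) = sqrt(C1 - 960*z)/15


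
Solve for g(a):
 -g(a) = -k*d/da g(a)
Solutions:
 g(a) = C1*exp(a/k)


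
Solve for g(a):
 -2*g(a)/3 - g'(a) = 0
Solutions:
 g(a) = C1*exp(-2*a/3)


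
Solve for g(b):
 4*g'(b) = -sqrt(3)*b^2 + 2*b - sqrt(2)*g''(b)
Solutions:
 g(b) = C1 + C2*exp(-2*sqrt(2)*b) - sqrt(3)*b^3/12 + sqrt(6)*b^2/16 + b^2/4 - sqrt(2)*b/8 - sqrt(3)*b/16


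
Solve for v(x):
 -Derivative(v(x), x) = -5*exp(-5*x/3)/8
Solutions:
 v(x) = C1 - 3*exp(-5*x/3)/8


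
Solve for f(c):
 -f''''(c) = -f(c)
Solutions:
 f(c) = C1*exp(-c) + C2*exp(c) + C3*sin(c) + C4*cos(c)


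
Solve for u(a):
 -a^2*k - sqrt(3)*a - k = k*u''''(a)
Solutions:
 u(a) = C1 + C2*a + C3*a^2 + C4*a^3 - a^6/360 - sqrt(3)*a^5/(120*k) - a^4/24


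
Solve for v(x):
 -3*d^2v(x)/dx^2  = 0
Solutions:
 v(x) = C1 + C2*x


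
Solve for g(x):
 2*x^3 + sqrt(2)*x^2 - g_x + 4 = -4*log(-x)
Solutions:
 g(x) = C1 + x^4/2 + sqrt(2)*x^3/3 + 4*x*log(-x)


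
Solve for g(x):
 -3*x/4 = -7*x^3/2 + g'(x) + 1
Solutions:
 g(x) = C1 + 7*x^4/8 - 3*x^2/8 - x


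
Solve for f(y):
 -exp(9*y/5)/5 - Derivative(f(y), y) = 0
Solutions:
 f(y) = C1 - exp(9*y/5)/9


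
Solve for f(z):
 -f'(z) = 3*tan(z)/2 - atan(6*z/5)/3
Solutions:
 f(z) = C1 + z*atan(6*z/5)/3 - 5*log(36*z^2 + 25)/36 + 3*log(cos(z))/2


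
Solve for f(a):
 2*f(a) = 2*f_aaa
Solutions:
 f(a) = C3*exp(a) + (C1*sin(sqrt(3)*a/2) + C2*cos(sqrt(3)*a/2))*exp(-a/2)


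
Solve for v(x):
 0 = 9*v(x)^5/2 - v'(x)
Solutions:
 v(x) = -(-1/(C1 + 18*x))^(1/4)
 v(x) = (-1/(C1 + 18*x))^(1/4)
 v(x) = -I*(-1/(C1 + 18*x))^(1/4)
 v(x) = I*(-1/(C1 + 18*x))^(1/4)


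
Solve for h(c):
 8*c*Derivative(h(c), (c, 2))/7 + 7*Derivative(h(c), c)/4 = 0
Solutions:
 h(c) = C1 + C2/c^(17/32)


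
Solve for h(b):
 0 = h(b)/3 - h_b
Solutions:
 h(b) = C1*exp(b/3)


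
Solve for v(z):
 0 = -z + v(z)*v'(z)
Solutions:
 v(z) = -sqrt(C1 + z^2)
 v(z) = sqrt(C1 + z^2)


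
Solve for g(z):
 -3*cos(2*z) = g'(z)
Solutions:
 g(z) = C1 - 3*sin(2*z)/2


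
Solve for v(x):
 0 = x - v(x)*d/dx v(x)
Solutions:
 v(x) = -sqrt(C1 + x^2)
 v(x) = sqrt(C1 + x^2)


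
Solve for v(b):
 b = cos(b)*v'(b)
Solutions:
 v(b) = C1 + Integral(b/cos(b), b)


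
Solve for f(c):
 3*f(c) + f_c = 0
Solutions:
 f(c) = C1*exp(-3*c)


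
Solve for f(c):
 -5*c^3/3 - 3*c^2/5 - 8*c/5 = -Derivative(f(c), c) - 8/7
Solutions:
 f(c) = C1 + 5*c^4/12 + c^3/5 + 4*c^2/5 - 8*c/7


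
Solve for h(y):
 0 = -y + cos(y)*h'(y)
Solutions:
 h(y) = C1 + Integral(y/cos(y), y)


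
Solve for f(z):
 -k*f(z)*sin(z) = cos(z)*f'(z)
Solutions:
 f(z) = C1*exp(k*log(cos(z)))


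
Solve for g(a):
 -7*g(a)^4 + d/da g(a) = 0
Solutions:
 g(a) = (-1/(C1 + 21*a))^(1/3)
 g(a) = (-1/(C1 + 7*a))^(1/3)*(-3^(2/3) - 3*3^(1/6)*I)/6
 g(a) = (-1/(C1 + 7*a))^(1/3)*(-3^(2/3) + 3*3^(1/6)*I)/6


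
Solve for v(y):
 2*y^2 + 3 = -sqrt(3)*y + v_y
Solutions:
 v(y) = C1 + 2*y^3/3 + sqrt(3)*y^2/2 + 3*y


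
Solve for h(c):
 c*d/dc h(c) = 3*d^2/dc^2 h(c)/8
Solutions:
 h(c) = C1 + C2*erfi(2*sqrt(3)*c/3)


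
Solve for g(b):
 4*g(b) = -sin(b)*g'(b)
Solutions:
 g(b) = C1*(cos(b)^2 + 2*cos(b) + 1)/(cos(b)^2 - 2*cos(b) + 1)


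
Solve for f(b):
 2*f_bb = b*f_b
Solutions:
 f(b) = C1 + C2*erfi(b/2)


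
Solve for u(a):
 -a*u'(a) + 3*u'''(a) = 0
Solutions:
 u(a) = C1 + Integral(C2*airyai(3^(2/3)*a/3) + C3*airybi(3^(2/3)*a/3), a)


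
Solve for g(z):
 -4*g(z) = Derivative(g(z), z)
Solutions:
 g(z) = C1*exp(-4*z)


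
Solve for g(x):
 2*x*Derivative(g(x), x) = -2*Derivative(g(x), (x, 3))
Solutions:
 g(x) = C1 + Integral(C2*airyai(-x) + C3*airybi(-x), x)


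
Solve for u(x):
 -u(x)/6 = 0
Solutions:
 u(x) = 0


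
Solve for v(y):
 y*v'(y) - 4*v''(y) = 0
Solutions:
 v(y) = C1 + C2*erfi(sqrt(2)*y/4)


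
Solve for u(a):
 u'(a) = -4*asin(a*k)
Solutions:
 u(a) = C1 - 4*Piecewise((a*asin(a*k) + sqrt(-a^2*k^2 + 1)/k, Ne(k, 0)), (0, True))


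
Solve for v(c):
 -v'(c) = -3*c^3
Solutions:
 v(c) = C1 + 3*c^4/4


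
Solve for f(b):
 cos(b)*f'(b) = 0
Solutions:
 f(b) = C1


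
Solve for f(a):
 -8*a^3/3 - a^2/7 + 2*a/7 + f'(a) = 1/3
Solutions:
 f(a) = C1 + 2*a^4/3 + a^3/21 - a^2/7 + a/3


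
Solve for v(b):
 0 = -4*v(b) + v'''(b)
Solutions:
 v(b) = C3*exp(2^(2/3)*b) + (C1*sin(2^(2/3)*sqrt(3)*b/2) + C2*cos(2^(2/3)*sqrt(3)*b/2))*exp(-2^(2/3)*b/2)


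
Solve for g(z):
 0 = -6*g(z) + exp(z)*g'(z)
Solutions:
 g(z) = C1*exp(-6*exp(-z))


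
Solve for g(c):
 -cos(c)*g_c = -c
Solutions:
 g(c) = C1 + Integral(c/cos(c), c)


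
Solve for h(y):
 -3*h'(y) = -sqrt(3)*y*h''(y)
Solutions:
 h(y) = C1 + C2*y^(1 + sqrt(3))


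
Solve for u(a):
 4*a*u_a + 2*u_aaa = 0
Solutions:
 u(a) = C1 + Integral(C2*airyai(-2^(1/3)*a) + C3*airybi(-2^(1/3)*a), a)


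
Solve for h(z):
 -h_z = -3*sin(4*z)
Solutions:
 h(z) = C1 - 3*cos(4*z)/4


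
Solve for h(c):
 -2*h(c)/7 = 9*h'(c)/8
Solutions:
 h(c) = C1*exp(-16*c/63)


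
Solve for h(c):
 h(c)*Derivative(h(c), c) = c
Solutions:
 h(c) = -sqrt(C1 + c^2)
 h(c) = sqrt(C1 + c^2)


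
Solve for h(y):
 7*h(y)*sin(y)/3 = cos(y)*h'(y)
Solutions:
 h(y) = C1/cos(y)^(7/3)


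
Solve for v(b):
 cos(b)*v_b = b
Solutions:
 v(b) = C1 + Integral(b/cos(b), b)


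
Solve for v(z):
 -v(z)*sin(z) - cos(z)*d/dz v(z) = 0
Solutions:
 v(z) = C1*cos(z)


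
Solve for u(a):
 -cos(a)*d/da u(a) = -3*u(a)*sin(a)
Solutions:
 u(a) = C1/cos(a)^3


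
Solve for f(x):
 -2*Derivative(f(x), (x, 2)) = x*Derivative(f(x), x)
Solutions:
 f(x) = C1 + C2*erf(x/2)


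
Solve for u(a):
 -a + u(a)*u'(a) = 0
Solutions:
 u(a) = -sqrt(C1 + a^2)
 u(a) = sqrt(C1 + a^2)


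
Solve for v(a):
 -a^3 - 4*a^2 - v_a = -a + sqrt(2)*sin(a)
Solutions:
 v(a) = C1 - a^4/4 - 4*a^3/3 + a^2/2 + sqrt(2)*cos(a)


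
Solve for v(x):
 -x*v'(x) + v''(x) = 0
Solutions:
 v(x) = C1 + C2*erfi(sqrt(2)*x/2)


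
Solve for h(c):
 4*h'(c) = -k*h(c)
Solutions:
 h(c) = C1*exp(-c*k/4)


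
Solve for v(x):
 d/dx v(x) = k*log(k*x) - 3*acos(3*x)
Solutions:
 v(x) = C1 + k*x*(log(k*x) - 1) - 3*x*acos(3*x) + sqrt(1 - 9*x^2)


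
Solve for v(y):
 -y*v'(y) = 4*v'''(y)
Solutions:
 v(y) = C1 + Integral(C2*airyai(-2^(1/3)*y/2) + C3*airybi(-2^(1/3)*y/2), y)


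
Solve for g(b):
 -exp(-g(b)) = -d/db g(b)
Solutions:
 g(b) = log(C1 + b)


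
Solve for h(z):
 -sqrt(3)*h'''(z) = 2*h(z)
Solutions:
 h(z) = C3*exp(-2^(1/3)*3^(5/6)*z/3) + (C1*sin(6^(1/3)*z/2) + C2*cos(6^(1/3)*z/2))*exp(2^(1/3)*3^(5/6)*z/6)


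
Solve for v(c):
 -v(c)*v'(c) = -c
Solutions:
 v(c) = -sqrt(C1 + c^2)
 v(c) = sqrt(C1 + c^2)


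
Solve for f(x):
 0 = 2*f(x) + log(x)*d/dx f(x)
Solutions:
 f(x) = C1*exp(-2*li(x))


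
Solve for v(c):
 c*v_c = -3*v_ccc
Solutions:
 v(c) = C1 + Integral(C2*airyai(-3^(2/3)*c/3) + C3*airybi(-3^(2/3)*c/3), c)


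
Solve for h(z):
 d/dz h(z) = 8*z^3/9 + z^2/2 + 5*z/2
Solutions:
 h(z) = C1 + 2*z^4/9 + z^3/6 + 5*z^2/4


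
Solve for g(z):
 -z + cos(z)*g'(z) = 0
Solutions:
 g(z) = C1 + Integral(z/cos(z), z)


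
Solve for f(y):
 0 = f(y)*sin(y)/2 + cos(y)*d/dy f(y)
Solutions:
 f(y) = C1*sqrt(cos(y))


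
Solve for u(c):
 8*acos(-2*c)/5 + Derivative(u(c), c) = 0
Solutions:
 u(c) = C1 - 8*c*acos(-2*c)/5 - 4*sqrt(1 - 4*c^2)/5


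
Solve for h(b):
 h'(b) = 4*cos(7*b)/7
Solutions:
 h(b) = C1 + 4*sin(7*b)/49


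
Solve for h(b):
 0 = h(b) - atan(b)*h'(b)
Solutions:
 h(b) = C1*exp(Integral(1/atan(b), b))


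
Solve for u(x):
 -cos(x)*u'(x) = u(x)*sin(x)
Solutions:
 u(x) = C1*cos(x)


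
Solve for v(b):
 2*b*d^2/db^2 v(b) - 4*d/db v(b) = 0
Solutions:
 v(b) = C1 + C2*b^3


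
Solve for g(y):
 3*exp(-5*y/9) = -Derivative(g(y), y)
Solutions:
 g(y) = C1 + 27*exp(-5*y/9)/5


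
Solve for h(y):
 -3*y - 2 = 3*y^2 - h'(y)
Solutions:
 h(y) = C1 + y^3 + 3*y^2/2 + 2*y


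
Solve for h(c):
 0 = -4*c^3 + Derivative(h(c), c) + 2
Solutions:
 h(c) = C1 + c^4 - 2*c


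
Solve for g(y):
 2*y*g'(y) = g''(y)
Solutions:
 g(y) = C1 + C2*erfi(y)


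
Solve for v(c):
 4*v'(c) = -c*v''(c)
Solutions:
 v(c) = C1 + C2/c^3


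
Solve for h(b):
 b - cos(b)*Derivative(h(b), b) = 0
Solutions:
 h(b) = C1 + Integral(b/cos(b), b)


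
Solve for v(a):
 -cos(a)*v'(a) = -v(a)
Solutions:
 v(a) = C1*sqrt(sin(a) + 1)/sqrt(sin(a) - 1)


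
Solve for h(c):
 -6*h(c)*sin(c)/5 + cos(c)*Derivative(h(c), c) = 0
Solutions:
 h(c) = C1/cos(c)^(6/5)


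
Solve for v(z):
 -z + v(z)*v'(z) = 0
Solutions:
 v(z) = -sqrt(C1 + z^2)
 v(z) = sqrt(C1 + z^2)


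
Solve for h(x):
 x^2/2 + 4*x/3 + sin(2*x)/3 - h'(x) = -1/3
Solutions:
 h(x) = C1 + x^3/6 + 2*x^2/3 + x/3 - cos(2*x)/6


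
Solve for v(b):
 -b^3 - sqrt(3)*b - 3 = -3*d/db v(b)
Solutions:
 v(b) = C1 + b^4/12 + sqrt(3)*b^2/6 + b


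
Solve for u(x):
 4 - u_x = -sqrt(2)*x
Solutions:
 u(x) = C1 + sqrt(2)*x^2/2 + 4*x


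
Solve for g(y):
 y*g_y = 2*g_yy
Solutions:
 g(y) = C1 + C2*erfi(y/2)


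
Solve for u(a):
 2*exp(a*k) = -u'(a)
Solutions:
 u(a) = C1 - 2*exp(a*k)/k


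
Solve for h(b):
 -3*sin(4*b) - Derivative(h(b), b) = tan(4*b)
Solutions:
 h(b) = C1 + log(cos(4*b))/4 + 3*cos(4*b)/4


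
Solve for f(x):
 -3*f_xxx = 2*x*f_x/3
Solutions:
 f(x) = C1 + Integral(C2*airyai(-6^(1/3)*x/3) + C3*airybi(-6^(1/3)*x/3), x)


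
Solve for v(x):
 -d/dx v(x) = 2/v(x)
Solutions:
 v(x) = -sqrt(C1 - 4*x)
 v(x) = sqrt(C1 - 4*x)


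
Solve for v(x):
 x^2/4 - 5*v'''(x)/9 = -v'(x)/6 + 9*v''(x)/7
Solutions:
 v(x) = C1 + C2*exp(x*(-81 + sqrt(8031))/70) + C3*exp(-x*(81 + sqrt(8031))/70) - x^3/2 - 81*x^2/7 - 9238*x/49


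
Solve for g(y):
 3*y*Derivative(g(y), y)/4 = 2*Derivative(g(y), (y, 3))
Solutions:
 g(y) = C1 + Integral(C2*airyai(3^(1/3)*y/2) + C3*airybi(3^(1/3)*y/2), y)


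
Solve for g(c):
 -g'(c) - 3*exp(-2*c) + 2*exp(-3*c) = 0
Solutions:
 g(c) = C1 + 3*exp(-2*c)/2 - 2*exp(-3*c)/3


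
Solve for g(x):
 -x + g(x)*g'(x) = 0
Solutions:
 g(x) = -sqrt(C1 + x^2)
 g(x) = sqrt(C1 + x^2)


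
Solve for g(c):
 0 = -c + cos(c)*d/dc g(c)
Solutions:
 g(c) = C1 + Integral(c/cos(c), c)


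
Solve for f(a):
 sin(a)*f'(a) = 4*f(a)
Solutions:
 f(a) = C1*(cos(a)^2 - 2*cos(a) + 1)/(cos(a)^2 + 2*cos(a) + 1)


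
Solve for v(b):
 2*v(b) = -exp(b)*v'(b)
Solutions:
 v(b) = C1*exp(2*exp(-b))


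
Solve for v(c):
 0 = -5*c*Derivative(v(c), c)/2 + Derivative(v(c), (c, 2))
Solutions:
 v(c) = C1 + C2*erfi(sqrt(5)*c/2)


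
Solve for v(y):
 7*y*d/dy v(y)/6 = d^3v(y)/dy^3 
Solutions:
 v(y) = C1 + Integral(C2*airyai(6^(2/3)*7^(1/3)*y/6) + C3*airybi(6^(2/3)*7^(1/3)*y/6), y)


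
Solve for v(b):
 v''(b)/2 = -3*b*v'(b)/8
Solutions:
 v(b) = C1 + C2*erf(sqrt(6)*b/4)


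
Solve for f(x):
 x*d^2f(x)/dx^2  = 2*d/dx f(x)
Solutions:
 f(x) = C1 + C2*x^3


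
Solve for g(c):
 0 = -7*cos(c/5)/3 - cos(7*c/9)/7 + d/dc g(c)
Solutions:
 g(c) = C1 + 35*sin(c/5)/3 + 9*sin(7*c/9)/49


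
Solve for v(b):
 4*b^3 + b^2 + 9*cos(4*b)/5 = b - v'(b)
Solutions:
 v(b) = C1 - b^4 - b^3/3 + b^2/2 - 9*sin(4*b)/20


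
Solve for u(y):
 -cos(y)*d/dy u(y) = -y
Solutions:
 u(y) = C1 + Integral(y/cos(y), y)


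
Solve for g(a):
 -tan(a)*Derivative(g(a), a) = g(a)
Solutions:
 g(a) = C1/sin(a)


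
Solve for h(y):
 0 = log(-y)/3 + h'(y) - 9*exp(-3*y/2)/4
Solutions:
 h(y) = C1 - y*log(-y)/3 + y/3 - 3*exp(-3*y/2)/2


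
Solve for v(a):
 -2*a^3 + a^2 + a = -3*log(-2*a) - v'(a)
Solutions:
 v(a) = C1 + a^4/2 - a^3/3 - a^2/2 - 3*a*log(-a) + 3*a*(1 - log(2))


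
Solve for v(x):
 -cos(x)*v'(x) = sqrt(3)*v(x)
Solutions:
 v(x) = C1*(sin(x) - 1)^(sqrt(3)/2)/(sin(x) + 1)^(sqrt(3)/2)


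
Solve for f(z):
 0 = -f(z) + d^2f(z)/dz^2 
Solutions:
 f(z) = C1*exp(-z) + C2*exp(z)


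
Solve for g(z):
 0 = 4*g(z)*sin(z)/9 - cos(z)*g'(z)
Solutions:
 g(z) = C1/cos(z)^(4/9)


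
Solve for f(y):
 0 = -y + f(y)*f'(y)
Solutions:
 f(y) = -sqrt(C1 + y^2)
 f(y) = sqrt(C1 + y^2)


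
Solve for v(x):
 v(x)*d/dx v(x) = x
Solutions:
 v(x) = -sqrt(C1 + x^2)
 v(x) = sqrt(C1 + x^2)


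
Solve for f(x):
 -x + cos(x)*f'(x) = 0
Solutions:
 f(x) = C1 + Integral(x/cos(x), x)


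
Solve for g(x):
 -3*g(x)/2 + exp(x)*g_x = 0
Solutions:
 g(x) = C1*exp(-3*exp(-x)/2)


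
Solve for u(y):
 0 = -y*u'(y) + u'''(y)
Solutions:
 u(y) = C1 + Integral(C2*airyai(y) + C3*airybi(y), y)


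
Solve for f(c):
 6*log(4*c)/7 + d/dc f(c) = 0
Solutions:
 f(c) = C1 - 6*c*log(c)/7 - 12*c*log(2)/7 + 6*c/7


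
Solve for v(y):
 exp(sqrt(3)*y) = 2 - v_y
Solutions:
 v(y) = C1 + 2*y - sqrt(3)*exp(sqrt(3)*y)/3


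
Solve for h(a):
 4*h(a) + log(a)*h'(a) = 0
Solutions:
 h(a) = C1*exp(-4*li(a))


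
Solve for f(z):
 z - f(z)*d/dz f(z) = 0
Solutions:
 f(z) = -sqrt(C1 + z^2)
 f(z) = sqrt(C1 + z^2)


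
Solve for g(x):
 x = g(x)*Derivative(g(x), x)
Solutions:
 g(x) = -sqrt(C1 + x^2)
 g(x) = sqrt(C1 + x^2)


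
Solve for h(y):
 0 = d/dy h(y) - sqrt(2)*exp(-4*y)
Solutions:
 h(y) = C1 - sqrt(2)*exp(-4*y)/4


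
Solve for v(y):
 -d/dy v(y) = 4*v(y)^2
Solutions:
 v(y) = 1/(C1 + 4*y)


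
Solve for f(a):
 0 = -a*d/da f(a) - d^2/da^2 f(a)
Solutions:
 f(a) = C1 + C2*erf(sqrt(2)*a/2)


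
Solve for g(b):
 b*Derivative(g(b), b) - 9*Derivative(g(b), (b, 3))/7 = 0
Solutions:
 g(b) = C1 + Integral(C2*airyai(21^(1/3)*b/3) + C3*airybi(21^(1/3)*b/3), b)


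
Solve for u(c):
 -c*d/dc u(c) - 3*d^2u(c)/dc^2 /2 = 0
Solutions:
 u(c) = C1 + C2*erf(sqrt(3)*c/3)


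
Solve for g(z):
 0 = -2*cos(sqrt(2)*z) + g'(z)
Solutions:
 g(z) = C1 + sqrt(2)*sin(sqrt(2)*z)


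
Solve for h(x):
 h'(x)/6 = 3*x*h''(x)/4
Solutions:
 h(x) = C1 + C2*x^(11/9)


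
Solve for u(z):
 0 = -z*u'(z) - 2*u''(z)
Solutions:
 u(z) = C1 + C2*erf(z/2)


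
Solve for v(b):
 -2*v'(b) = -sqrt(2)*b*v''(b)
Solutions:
 v(b) = C1 + C2*b^(1 + sqrt(2))


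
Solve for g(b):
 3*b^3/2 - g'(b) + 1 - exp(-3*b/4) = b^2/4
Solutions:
 g(b) = C1 + 3*b^4/8 - b^3/12 + b + 4*exp(-3*b/4)/3


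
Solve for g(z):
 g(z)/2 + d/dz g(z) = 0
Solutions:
 g(z) = C1*exp(-z/2)


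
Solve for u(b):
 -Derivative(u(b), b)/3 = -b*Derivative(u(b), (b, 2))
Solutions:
 u(b) = C1 + C2*b^(4/3)


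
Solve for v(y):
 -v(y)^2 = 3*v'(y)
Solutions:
 v(y) = 3/(C1 + y)


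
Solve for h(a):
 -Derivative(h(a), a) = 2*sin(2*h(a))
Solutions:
 h(a) = pi - acos((-C1 - exp(8*a))/(C1 - exp(8*a)))/2
 h(a) = acos((-C1 - exp(8*a))/(C1 - exp(8*a)))/2


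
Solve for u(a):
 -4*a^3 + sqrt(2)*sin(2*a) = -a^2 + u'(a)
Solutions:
 u(a) = C1 - a^4 + a^3/3 - sqrt(2)*cos(2*a)/2


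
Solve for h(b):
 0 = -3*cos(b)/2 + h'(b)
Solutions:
 h(b) = C1 + 3*sin(b)/2


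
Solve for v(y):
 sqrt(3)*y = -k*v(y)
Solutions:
 v(y) = -sqrt(3)*y/k


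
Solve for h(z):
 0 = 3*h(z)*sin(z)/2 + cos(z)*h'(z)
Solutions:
 h(z) = C1*cos(z)^(3/2)


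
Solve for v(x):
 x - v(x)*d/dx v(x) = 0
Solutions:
 v(x) = -sqrt(C1 + x^2)
 v(x) = sqrt(C1 + x^2)


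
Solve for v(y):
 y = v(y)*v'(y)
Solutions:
 v(y) = -sqrt(C1 + y^2)
 v(y) = sqrt(C1 + y^2)


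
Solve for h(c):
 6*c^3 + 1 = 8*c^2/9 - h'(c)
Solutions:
 h(c) = C1 - 3*c^4/2 + 8*c^3/27 - c


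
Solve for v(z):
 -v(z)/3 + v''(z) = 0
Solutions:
 v(z) = C1*exp(-sqrt(3)*z/3) + C2*exp(sqrt(3)*z/3)


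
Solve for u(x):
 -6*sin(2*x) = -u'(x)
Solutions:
 u(x) = C1 - 3*cos(2*x)


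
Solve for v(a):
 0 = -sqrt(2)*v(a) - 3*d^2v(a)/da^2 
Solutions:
 v(a) = C1*sin(2^(1/4)*sqrt(3)*a/3) + C2*cos(2^(1/4)*sqrt(3)*a/3)


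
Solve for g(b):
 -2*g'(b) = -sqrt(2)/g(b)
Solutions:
 g(b) = -sqrt(C1 + sqrt(2)*b)
 g(b) = sqrt(C1 + sqrt(2)*b)


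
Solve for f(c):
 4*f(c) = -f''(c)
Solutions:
 f(c) = C1*sin(2*c) + C2*cos(2*c)


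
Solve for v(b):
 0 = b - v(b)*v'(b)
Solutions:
 v(b) = -sqrt(C1 + b^2)
 v(b) = sqrt(C1 + b^2)


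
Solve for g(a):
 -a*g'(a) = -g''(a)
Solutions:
 g(a) = C1 + C2*erfi(sqrt(2)*a/2)


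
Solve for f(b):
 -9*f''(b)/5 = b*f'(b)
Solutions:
 f(b) = C1 + C2*erf(sqrt(10)*b/6)


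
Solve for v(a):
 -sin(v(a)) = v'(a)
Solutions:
 v(a) = -acos((-C1 - exp(2*a))/(C1 - exp(2*a))) + 2*pi
 v(a) = acos((-C1 - exp(2*a))/(C1 - exp(2*a)))


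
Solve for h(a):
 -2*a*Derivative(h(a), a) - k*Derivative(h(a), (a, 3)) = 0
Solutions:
 h(a) = C1 + Integral(C2*airyai(2^(1/3)*a*(-1/k)^(1/3)) + C3*airybi(2^(1/3)*a*(-1/k)^(1/3)), a)


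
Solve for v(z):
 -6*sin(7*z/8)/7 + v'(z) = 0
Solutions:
 v(z) = C1 - 48*cos(7*z/8)/49


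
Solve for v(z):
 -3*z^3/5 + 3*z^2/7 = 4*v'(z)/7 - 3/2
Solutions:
 v(z) = C1 - 21*z^4/80 + z^3/4 + 21*z/8


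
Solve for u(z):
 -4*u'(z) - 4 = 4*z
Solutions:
 u(z) = C1 - z^2/2 - z


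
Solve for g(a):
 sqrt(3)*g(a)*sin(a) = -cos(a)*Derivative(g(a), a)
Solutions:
 g(a) = C1*cos(a)^(sqrt(3))


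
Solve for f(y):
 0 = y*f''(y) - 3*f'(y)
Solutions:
 f(y) = C1 + C2*y^4


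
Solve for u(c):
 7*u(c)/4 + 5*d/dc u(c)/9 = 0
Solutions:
 u(c) = C1*exp(-63*c/20)


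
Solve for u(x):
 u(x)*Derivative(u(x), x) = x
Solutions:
 u(x) = -sqrt(C1 + x^2)
 u(x) = sqrt(C1 + x^2)


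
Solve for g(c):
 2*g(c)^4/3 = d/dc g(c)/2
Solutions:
 g(c) = (-1/(C1 + 4*c))^(1/3)
 g(c) = (-1/(C1 + 4*c))^(1/3)*(-1 - sqrt(3)*I)/2
 g(c) = (-1/(C1 + 4*c))^(1/3)*(-1 + sqrt(3)*I)/2


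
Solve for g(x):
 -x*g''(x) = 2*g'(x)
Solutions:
 g(x) = C1 + C2/x


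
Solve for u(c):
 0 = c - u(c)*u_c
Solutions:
 u(c) = -sqrt(C1 + c^2)
 u(c) = sqrt(C1 + c^2)


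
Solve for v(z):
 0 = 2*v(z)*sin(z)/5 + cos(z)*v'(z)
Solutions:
 v(z) = C1*cos(z)^(2/5)


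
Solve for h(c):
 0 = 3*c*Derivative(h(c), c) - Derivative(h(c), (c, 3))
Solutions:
 h(c) = C1 + Integral(C2*airyai(3^(1/3)*c) + C3*airybi(3^(1/3)*c), c)


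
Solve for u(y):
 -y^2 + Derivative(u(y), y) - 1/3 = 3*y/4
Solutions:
 u(y) = C1 + y^3/3 + 3*y^2/8 + y/3


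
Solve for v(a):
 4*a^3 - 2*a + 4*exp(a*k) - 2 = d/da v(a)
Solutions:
 v(a) = C1 + a^4 - a^2 - 2*a + 4*exp(a*k)/k


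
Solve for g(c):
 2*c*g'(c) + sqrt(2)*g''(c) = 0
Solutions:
 g(c) = C1 + C2*erf(2^(3/4)*c/2)


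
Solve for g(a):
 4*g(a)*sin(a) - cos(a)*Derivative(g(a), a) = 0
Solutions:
 g(a) = C1/cos(a)^4


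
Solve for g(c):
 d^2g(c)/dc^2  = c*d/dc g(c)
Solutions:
 g(c) = C1 + C2*erfi(sqrt(2)*c/2)


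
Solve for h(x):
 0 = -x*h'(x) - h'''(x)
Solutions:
 h(x) = C1 + Integral(C2*airyai(-x) + C3*airybi(-x), x)


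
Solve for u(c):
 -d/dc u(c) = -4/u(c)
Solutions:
 u(c) = -sqrt(C1 + 8*c)
 u(c) = sqrt(C1 + 8*c)


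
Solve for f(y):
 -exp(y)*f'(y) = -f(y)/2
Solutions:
 f(y) = C1*exp(-exp(-y)/2)


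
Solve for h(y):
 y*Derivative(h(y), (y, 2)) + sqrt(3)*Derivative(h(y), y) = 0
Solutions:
 h(y) = C1 + C2*y^(1 - sqrt(3))


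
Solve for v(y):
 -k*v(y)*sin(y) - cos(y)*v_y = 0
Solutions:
 v(y) = C1*exp(k*log(cos(y)))


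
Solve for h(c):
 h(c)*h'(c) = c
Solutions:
 h(c) = -sqrt(C1 + c^2)
 h(c) = sqrt(C1 + c^2)


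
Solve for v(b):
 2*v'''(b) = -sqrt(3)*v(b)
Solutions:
 v(b) = C3*exp(-2^(2/3)*3^(1/6)*b/2) + (C1*sin(6^(2/3)*b/4) + C2*cos(6^(2/3)*b/4))*exp(2^(2/3)*3^(1/6)*b/4)


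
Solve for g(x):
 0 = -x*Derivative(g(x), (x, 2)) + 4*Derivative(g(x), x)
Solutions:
 g(x) = C1 + C2*x^5


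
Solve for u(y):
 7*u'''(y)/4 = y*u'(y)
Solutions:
 u(y) = C1 + Integral(C2*airyai(14^(2/3)*y/7) + C3*airybi(14^(2/3)*y/7), y)


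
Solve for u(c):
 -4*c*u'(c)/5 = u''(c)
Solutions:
 u(c) = C1 + C2*erf(sqrt(10)*c/5)


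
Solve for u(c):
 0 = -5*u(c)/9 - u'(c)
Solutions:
 u(c) = C1*exp(-5*c/9)


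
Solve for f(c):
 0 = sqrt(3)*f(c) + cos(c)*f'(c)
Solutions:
 f(c) = C1*(sin(c) - 1)^(sqrt(3)/2)/(sin(c) + 1)^(sqrt(3)/2)


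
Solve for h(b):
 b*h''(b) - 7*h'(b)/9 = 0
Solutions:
 h(b) = C1 + C2*b^(16/9)


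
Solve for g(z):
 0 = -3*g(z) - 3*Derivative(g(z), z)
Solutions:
 g(z) = C1*exp(-z)


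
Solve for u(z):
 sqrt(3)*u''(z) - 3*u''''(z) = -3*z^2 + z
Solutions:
 u(z) = C1 + C2*z + C3*exp(-3^(3/4)*z/3) + C4*exp(3^(3/4)*z/3) - sqrt(3)*z^4/12 + sqrt(3)*z^3/18 - 3*z^2


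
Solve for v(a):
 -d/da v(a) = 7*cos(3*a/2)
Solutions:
 v(a) = C1 - 14*sin(3*a/2)/3


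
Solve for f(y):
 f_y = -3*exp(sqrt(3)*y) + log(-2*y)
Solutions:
 f(y) = C1 + y*log(-y) + y*(-1 + log(2)) - sqrt(3)*exp(sqrt(3)*y)


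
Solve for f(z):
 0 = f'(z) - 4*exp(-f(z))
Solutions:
 f(z) = log(C1 + 4*z)


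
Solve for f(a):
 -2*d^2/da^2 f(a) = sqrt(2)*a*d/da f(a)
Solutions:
 f(a) = C1 + C2*erf(2^(1/4)*a/2)


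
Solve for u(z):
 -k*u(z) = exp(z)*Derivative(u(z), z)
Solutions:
 u(z) = C1*exp(k*exp(-z))


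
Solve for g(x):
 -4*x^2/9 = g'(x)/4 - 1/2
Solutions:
 g(x) = C1 - 16*x^3/27 + 2*x


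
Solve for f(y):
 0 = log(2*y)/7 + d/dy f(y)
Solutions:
 f(y) = C1 - y*log(y)/7 - y*log(2)/7 + y/7


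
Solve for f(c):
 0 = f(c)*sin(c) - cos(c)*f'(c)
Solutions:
 f(c) = C1/cos(c)


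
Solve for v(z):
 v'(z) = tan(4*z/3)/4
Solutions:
 v(z) = C1 - 3*log(cos(4*z/3))/16


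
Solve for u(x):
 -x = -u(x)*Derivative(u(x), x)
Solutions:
 u(x) = -sqrt(C1 + x^2)
 u(x) = sqrt(C1 + x^2)


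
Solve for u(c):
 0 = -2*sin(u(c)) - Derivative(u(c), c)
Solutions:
 u(c) = -acos((-C1 - exp(4*c))/(C1 - exp(4*c))) + 2*pi
 u(c) = acos((-C1 - exp(4*c))/(C1 - exp(4*c)))


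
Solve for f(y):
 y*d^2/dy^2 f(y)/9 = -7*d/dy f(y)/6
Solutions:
 f(y) = C1 + C2/y^(19/2)


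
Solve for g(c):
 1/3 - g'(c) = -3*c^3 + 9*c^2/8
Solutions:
 g(c) = C1 + 3*c^4/4 - 3*c^3/8 + c/3


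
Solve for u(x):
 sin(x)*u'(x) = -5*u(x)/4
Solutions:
 u(x) = C1*(cos(x) + 1)^(5/8)/(cos(x) - 1)^(5/8)


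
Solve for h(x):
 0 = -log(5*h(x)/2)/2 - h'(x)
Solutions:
 -2*Integral(1/(-log(_y) - log(5) + log(2)), (_y, h(x))) = C1 - x


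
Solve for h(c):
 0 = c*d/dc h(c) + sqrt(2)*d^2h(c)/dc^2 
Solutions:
 h(c) = C1 + C2*erf(2^(1/4)*c/2)


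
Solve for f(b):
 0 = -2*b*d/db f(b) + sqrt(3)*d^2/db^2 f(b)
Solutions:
 f(b) = C1 + C2*erfi(3^(3/4)*b/3)


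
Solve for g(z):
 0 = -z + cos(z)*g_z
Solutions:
 g(z) = C1 + Integral(z/cos(z), z)


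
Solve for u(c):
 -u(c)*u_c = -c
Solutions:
 u(c) = -sqrt(C1 + c^2)
 u(c) = sqrt(C1 + c^2)


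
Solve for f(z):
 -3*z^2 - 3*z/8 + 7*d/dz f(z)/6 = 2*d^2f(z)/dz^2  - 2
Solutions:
 f(z) = C1 + C2*exp(7*z/12) + 6*z^3/7 + 1791*z^2/392 + 4785*z/343


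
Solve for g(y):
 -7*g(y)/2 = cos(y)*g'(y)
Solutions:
 g(y) = C1*(sin(y) - 1)^(7/4)/(sin(y) + 1)^(7/4)


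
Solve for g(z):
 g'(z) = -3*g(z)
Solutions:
 g(z) = C1*exp(-3*z)


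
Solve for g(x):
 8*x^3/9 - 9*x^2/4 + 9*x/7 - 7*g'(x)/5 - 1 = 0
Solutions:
 g(x) = C1 + 10*x^4/63 - 15*x^3/28 + 45*x^2/98 - 5*x/7


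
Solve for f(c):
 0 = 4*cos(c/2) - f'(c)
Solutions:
 f(c) = C1 + 8*sin(c/2)


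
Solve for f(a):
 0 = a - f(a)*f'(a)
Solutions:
 f(a) = -sqrt(C1 + a^2)
 f(a) = sqrt(C1 + a^2)


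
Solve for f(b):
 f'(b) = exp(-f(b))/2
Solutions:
 f(b) = log(C1 + b/2)


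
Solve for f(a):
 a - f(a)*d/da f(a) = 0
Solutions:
 f(a) = -sqrt(C1 + a^2)
 f(a) = sqrt(C1 + a^2)


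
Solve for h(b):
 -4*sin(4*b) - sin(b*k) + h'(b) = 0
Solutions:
 h(b) = C1 - cos(4*b) - cos(b*k)/k


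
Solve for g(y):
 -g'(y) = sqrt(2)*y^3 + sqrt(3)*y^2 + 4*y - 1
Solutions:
 g(y) = C1 - sqrt(2)*y^4/4 - sqrt(3)*y^3/3 - 2*y^2 + y


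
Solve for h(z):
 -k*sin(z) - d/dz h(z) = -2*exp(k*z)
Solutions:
 h(z) = C1 + k*cos(z) + 2*exp(k*z)/k


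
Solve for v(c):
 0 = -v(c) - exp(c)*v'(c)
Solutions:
 v(c) = C1*exp(exp(-c))


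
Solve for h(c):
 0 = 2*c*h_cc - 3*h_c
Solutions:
 h(c) = C1 + C2*c^(5/2)


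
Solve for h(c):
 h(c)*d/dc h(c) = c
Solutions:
 h(c) = -sqrt(C1 + c^2)
 h(c) = sqrt(C1 + c^2)


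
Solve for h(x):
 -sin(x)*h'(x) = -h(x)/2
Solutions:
 h(x) = C1*(cos(x) - 1)^(1/4)/(cos(x) + 1)^(1/4)


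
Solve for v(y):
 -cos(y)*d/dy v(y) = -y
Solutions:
 v(y) = C1 + Integral(y/cos(y), y)


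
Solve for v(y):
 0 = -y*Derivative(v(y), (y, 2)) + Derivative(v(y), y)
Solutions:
 v(y) = C1 + C2*y^2


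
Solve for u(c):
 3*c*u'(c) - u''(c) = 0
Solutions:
 u(c) = C1 + C2*erfi(sqrt(6)*c/2)


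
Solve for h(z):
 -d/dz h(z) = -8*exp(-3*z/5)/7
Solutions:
 h(z) = C1 - 40*exp(-3*z/5)/21


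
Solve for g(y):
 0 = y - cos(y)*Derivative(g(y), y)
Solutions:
 g(y) = C1 + Integral(y/cos(y), y)


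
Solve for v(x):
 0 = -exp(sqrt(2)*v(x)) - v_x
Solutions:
 v(x) = sqrt(2)*(2*log(1/(C1 + x)) - log(2))/4


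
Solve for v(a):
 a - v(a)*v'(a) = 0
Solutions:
 v(a) = -sqrt(C1 + a^2)
 v(a) = sqrt(C1 + a^2)


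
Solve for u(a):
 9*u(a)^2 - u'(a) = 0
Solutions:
 u(a) = -1/(C1 + 9*a)


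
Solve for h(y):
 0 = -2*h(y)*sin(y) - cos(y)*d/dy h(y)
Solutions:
 h(y) = C1*cos(y)^2


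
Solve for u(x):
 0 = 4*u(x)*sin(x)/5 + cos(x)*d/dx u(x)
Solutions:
 u(x) = C1*cos(x)^(4/5)


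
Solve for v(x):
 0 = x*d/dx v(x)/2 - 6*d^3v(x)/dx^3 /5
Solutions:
 v(x) = C1 + Integral(C2*airyai(90^(1/3)*x/6) + C3*airybi(90^(1/3)*x/6), x)


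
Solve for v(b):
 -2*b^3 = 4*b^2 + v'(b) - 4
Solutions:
 v(b) = C1 - b^4/2 - 4*b^3/3 + 4*b


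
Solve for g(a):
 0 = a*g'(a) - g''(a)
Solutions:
 g(a) = C1 + C2*erfi(sqrt(2)*a/2)


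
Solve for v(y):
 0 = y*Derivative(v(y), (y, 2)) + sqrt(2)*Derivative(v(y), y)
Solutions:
 v(y) = C1 + C2*y^(1 - sqrt(2))


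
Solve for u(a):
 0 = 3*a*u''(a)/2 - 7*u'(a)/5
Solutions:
 u(a) = C1 + C2*a^(29/15)


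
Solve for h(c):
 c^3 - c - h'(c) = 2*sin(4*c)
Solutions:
 h(c) = C1 + c^4/4 - c^2/2 + cos(4*c)/2


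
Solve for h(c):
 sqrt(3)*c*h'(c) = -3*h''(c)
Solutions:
 h(c) = C1 + C2*erf(sqrt(2)*3^(3/4)*c/6)


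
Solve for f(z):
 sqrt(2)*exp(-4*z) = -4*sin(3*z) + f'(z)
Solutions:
 f(z) = C1 - 4*cos(3*z)/3 - sqrt(2)*exp(-4*z)/4


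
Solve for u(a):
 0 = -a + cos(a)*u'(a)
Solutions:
 u(a) = C1 + Integral(a/cos(a), a)


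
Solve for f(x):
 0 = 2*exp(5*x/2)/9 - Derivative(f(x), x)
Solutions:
 f(x) = C1 + 4*exp(5*x/2)/45


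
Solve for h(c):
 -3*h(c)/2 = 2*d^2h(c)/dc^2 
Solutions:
 h(c) = C1*sin(sqrt(3)*c/2) + C2*cos(sqrt(3)*c/2)


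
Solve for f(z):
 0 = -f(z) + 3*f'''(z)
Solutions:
 f(z) = C3*exp(3^(2/3)*z/3) + (C1*sin(3^(1/6)*z/2) + C2*cos(3^(1/6)*z/2))*exp(-3^(2/3)*z/6)


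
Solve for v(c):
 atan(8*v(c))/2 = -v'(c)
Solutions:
 Integral(1/atan(8*_y), (_y, v(c))) = C1 - c/2


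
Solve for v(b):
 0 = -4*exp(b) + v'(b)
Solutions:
 v(b) = C1 + 4*exp(b)


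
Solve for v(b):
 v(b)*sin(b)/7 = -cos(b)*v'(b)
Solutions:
 v(b) = C1*cos(b)^(1/7)


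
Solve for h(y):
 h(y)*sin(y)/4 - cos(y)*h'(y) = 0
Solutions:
 h(y) = C1/cos(y)^(1/4)


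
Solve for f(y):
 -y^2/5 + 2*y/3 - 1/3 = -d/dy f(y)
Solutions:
 f(y) = C1 + y^3/15 - y^2/3 + y/3


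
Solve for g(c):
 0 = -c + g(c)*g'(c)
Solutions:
 g(c) = -sqrt(C1 + c^2)
 g(c) = sqrt(C1 + c^2)


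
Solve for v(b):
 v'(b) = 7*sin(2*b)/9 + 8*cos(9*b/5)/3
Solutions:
 v(b) = C1 + 40*sin(9*b/5)/27 - 7*cos(2*b)/18


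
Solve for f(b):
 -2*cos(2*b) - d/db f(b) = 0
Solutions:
 f(b) = C1 - sin(2*b)


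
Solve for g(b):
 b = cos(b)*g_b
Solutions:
 g(b) = C1 + Integral(b/cos(b), b)


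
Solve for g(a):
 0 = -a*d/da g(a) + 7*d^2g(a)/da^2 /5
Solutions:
 g(a) = C1 + C2*erfi(sqrt(70)*a/14)


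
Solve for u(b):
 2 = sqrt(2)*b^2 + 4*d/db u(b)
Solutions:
 u(b) = C1 - sqrt(2)*b^3/12 + b/2


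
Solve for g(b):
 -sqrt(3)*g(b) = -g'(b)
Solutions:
 g(b) = C1*exp(sqrt(3)*b)


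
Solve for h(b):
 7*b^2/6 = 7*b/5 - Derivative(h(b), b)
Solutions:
 h(b) = C1 - 7*b^3/18 + 7*b^2/10


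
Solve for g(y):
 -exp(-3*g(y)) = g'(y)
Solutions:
 g(y) = log(C1 - 3*y)/3
 g(y) = log((-3^(1/3) - 3^(5/6)*I)*(C1 - y)^(1/3)/2)
 g(y) = log((-3^(1/3) + 3^(5/6)*I)*(C1 - y)^(1/3)/2)


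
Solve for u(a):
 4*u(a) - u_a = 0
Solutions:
 u(a) = C1*exp(4*a)


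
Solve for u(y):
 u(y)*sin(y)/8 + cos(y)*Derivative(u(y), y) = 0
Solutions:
 u(y) = C1*cos(y)^(1/8)


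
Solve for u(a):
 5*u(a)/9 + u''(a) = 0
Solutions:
 u(a) = C1*sin(sqrt(5)*a/3) + C2*cos(sqrt(5)*a/3)


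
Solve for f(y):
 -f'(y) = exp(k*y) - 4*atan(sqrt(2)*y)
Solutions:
 f(y) = C1 + 4*y*atan(sqrt(2)*y) - Piecewise((exp(k*y)/k, Ne(k, 0)), (y, True)) - sqrt(2)*log(2*y^2 + 1)


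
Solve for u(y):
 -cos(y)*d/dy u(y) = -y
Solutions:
 u(y) = C1 + Integral(y/cos(y), y)


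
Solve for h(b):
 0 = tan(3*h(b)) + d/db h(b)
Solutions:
 h(b) = -asin(C1*exp(-3*b))/3 + pi/3
 h(b) = asin(C1*exp(-3*b))/3


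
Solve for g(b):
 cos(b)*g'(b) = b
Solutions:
 g(b) = C1 + Integral(b/cos(b), b)


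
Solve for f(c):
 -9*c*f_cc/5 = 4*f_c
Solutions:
 f(c) = C1 + C2/c^(11/9)


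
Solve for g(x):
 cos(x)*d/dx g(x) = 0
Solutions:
 g(x) = C1


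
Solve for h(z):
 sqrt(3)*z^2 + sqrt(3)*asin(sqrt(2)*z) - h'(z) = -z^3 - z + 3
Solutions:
 h(z) = C1 + z^4/4 + sqrt(3)*z^3/3 + z^2/2 - 3*z + sqrt(3)*(z*asin(sqrt(2)*z) + sqrt(2)*sqrt(1 - 2*z^2)/2)


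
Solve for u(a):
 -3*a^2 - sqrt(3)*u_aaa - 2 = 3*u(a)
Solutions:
 u(a) = C3*exp(-3^(1/6)*a) - a^2 + (C1*sin(3^(2/3)*a/2) + C2*cos(3^(2/3)*a/2))*exp(3^(1/6)*a/2) - 2/3


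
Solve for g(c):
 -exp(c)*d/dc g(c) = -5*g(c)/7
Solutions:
 g(c) = C1*exp(-5*exp(-c)/7)


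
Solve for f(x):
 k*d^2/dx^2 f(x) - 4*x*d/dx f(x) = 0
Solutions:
 f(x) = C1 + C2*erf(sqrt(2)*x*sqrt(-1/k))/sqrt(-1/k)


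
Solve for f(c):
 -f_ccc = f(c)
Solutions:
 f(c) = C3*exp(-c) + (C1*sin(sqrt(3)*c/2) + C2*cos(sqrt(3)*c/2))*exp(c/2)


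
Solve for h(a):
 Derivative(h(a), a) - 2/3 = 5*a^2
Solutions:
 h(a) = C1 + 5*a^3/3 + 2*a/3
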